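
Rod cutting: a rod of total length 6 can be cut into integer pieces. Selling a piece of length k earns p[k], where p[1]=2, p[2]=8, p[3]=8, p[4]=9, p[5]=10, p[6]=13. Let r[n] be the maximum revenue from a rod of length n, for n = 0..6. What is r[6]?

   n    0    1    2    3    4    5    6
r[n]    0    2    8   10   16   18   24

24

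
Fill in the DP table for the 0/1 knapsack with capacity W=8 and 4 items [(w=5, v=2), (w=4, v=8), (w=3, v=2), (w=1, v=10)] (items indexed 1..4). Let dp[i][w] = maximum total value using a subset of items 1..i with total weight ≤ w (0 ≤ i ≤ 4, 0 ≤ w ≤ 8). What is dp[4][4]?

12

i\w   0   1   2   3   4   5   6   7   8
  0   0   0   0   0   0   0   0   0   0
  1   0   0   0   0   0   2   2   2   2
  2   0   0   0   0   8   8   8   8   8
  3   0   0   0   2   8   8   8  10  10
  4   0  10  10  10  12  18  18  18  20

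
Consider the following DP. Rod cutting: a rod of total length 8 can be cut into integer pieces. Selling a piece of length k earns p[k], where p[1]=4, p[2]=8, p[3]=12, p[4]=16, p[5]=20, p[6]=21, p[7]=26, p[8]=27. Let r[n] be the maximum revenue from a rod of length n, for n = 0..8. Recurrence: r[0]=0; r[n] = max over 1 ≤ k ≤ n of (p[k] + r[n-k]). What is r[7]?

   n    0    1    2    3    4    5    6    7    8
r[n]    0    4    8   12   16   20   24   28   32

28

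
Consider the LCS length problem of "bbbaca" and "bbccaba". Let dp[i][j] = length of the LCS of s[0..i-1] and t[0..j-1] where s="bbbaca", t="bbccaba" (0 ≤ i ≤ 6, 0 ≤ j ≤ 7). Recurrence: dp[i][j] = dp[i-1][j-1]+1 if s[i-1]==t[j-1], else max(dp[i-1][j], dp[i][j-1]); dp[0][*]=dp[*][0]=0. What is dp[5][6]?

   ''  b  b  c  c  a  b  a
''  0  0  0  0  0  0  0  0
 b  0  1  1  1  1  1  1  1
 b  0  1  2  2  2  2  2  2
 b  0  1  2  2  2  2  3  3
 a  0  1  2  2  2  3  3  4
 c  0  1  2  3  3  3  3  4
 a  0  1  2  3  3  4  4  4

3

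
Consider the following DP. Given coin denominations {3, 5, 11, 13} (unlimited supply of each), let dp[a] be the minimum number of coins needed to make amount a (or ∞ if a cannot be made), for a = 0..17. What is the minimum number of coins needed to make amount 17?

 a  0  1  2  3  4  5  6  7  8  9 10 11 12 13 14 15 16 17
dp  0  -  -  1  -  1  2  -  2  3  2  1  4  1  2  3  2  3
(- denotes ∞ / unreachable)

3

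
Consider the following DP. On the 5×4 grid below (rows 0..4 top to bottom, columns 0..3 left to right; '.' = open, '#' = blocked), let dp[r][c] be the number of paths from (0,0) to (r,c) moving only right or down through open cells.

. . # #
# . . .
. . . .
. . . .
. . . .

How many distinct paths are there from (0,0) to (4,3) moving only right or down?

r\c   0   1   2   3
  0   1   1   0   0
  1   0   1   1   1
  2   0   1   2   3
  3   0   1   3   6
  4   0   1   4  10

10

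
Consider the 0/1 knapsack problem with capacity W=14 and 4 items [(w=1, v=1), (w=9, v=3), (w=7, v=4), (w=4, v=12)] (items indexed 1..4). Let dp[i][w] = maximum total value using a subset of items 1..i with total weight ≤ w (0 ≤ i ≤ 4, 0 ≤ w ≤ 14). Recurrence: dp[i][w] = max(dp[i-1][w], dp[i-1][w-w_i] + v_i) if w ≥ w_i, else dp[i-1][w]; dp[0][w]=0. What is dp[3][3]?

1

i\w   0   1   2   3   4   5   6   7   8   9  10  11  12  13  14
  0   0   0   0   0   0   0   0   0   0   0   0   0   0   0   0
  1   0   1   1   1   1   1   1   1   1   1   1   1   1   1   1
  2   0   1   1   1   1   1   1   1   1   3   4   4   4   4   4
  3   0   1   1   1   1   1   1   4   5   5   5   5   5   5   5
  4   0   1   1   1  12  13  13  13  13  13  13  16  17  17  17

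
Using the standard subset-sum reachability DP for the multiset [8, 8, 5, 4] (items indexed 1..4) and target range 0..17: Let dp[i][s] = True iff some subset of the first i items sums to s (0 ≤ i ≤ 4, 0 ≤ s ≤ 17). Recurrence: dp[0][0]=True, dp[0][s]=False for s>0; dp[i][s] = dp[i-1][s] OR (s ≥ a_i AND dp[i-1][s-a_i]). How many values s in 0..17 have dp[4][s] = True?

i\s   0   1   2   3   4   5   6   7   8   9  10  11  12  13  14  15  16  17
  0   T   F   F   F   F   F   F   F   F   F   F   F   F   F   F   F   F   F
  1   T   F   F   F   F   F   F   F   T   F   F   F   F   F   F   F   F   F
  2   T   F   F   F   F   F   F   F   T   F   F   F   F   F   F   F   T   F
  3   T   F   F   F   F   T   F   F   T   F   F   F   F   T   F   F   T   F
  4   T   F   F   F   T   T   F   F   T   T   F   F   T   T   F   F   T   T

9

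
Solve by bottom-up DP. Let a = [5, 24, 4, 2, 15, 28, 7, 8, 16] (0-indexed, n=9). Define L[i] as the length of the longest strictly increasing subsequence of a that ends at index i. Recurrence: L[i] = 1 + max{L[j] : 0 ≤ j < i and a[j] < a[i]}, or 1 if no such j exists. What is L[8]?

4

   i    0    1    2    3    4    5    6    7    8
a[i]    5   24    4    2   15   28    7    8   16
L[i]    1    2    1    1    2    3    2    3    4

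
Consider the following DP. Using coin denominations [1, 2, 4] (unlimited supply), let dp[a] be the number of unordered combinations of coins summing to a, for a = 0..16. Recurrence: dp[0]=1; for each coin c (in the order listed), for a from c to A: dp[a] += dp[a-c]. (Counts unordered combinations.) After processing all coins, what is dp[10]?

after  coin     0     1     2     3     4     5     6     7     8     9    10    11    12    13    14    15    16
          1     1     1     1     1     1     1     1     1     1     1     1     1     1     1     1     1     1
          2     1     1     2     2     3     3     4     4     5     5     6     6     7     7     8     8     9
          4     1     1     2     2     4     4     6     6     9     9    12    12    16    16    20    20    25

12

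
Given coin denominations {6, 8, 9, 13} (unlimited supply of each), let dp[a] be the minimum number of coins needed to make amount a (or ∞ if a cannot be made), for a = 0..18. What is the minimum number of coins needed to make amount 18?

2

 a  0  1  2  3  4  5  6  7  8  9 10 11 12 13 14 15 16 17 18
dp  0  -  -  -  -  -  1  -  1  1  -  -  2  1  2  2  2  2  2
(- denotes ∞ / unreachable)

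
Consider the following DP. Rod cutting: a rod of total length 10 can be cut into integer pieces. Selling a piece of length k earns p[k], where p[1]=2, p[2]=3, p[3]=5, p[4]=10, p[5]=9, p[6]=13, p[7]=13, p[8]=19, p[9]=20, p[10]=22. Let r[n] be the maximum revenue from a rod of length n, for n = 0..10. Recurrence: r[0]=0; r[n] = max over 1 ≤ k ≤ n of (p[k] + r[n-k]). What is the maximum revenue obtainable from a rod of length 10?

   n    0    1    2    3    4    5    6    7    8    9   10
r[n]    0    2    4    6   10   12   14   16   20   22   24

24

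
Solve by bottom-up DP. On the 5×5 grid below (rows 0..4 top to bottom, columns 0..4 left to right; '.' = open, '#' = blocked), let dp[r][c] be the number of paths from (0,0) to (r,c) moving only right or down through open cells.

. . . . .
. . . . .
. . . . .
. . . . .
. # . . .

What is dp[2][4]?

15

r\c   0   1   2   3   4
  0   1   1   1   1   1
  1   1   2   3   4   5
  2   1   3   6  10  15
  3   1   4  10  20  35
  4   1   0  10  30  65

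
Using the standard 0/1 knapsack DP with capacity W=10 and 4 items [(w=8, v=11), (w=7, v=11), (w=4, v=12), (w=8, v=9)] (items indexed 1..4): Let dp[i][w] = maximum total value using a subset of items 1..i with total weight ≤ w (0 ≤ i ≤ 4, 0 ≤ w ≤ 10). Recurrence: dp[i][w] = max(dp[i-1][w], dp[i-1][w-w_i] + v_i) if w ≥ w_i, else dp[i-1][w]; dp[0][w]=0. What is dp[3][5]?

12

i\w   0   1   2   3   4   5   6   7   8   9  10
  0   0   0   0   0   0   0   0   0   0   0   0
  1   0   0   0   0   0   0   0   0  11  11  11
  2   0   0   0   0   0   0   0  11  11  11  11
  3   0   0   0   0  12  12  12  12  12  12  12
  4   0   0   0   0  12  12  12  12  12  12  12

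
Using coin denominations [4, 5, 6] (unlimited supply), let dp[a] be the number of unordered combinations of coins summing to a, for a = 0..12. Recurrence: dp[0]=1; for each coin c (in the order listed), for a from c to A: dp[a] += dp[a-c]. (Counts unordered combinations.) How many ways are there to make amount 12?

after  coin     0     1     2     3     4     5     6     7     8     9    10    11    12
          4     1     0     0     0     1     0     0     0     1     0     0     0     1
          5     1     0     0     0     1     1     0     0     1     1     1     0     1
          6     1     0     0     0     1     1     1     0     1     1     2     1     2

2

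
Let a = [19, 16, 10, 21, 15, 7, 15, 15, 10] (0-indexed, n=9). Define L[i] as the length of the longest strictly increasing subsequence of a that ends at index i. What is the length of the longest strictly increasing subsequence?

2

   i    0    1    2    3    4    5    6    7    8
a[i]   19   16   10   21   15    7   15   15   10
L[i]    1    1    1    2    2    1    2    2    2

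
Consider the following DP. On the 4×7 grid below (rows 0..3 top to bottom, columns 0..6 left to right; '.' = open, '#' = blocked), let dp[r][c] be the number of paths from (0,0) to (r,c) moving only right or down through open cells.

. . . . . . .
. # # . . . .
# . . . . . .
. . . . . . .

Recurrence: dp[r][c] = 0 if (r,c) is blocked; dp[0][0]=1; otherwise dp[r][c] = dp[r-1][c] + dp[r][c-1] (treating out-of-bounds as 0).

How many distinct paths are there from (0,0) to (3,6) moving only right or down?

20

r\c   0   1   2   3   4   5   6
  0   1   1   1   1   1   1   1
  1   1   0   0   1   2   3   4
  2   0   0   0   1   3   6  10
  3   0   0   0   1   4  10  20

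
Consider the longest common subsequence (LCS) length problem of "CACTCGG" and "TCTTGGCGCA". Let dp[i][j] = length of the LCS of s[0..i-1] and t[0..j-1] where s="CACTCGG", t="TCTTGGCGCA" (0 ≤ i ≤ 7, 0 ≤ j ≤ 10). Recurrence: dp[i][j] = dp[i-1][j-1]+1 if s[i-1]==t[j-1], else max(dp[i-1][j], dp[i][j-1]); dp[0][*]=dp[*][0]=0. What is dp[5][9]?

3

   ''  T  C  T  T  G  G  C  G  C  A
''  0  0  0  0  0  0  0  0  0  0  0
 C  0  0  1  1  1  1  1  1  1  1  1
 A  0  0  1  1  1  1  1  1  1  1  2
 C  0  0  1  1  1  1  1  2  2  2  2
 T  0  1  1  2  2  2  2  2  2  2  2
 C  0  1  2  2  2  2  2  3  3  3  3
 G  0  1  2  2  2  3  3  3  4  4  4
 G  0  1  2  2  2  3  4  4  4  4  4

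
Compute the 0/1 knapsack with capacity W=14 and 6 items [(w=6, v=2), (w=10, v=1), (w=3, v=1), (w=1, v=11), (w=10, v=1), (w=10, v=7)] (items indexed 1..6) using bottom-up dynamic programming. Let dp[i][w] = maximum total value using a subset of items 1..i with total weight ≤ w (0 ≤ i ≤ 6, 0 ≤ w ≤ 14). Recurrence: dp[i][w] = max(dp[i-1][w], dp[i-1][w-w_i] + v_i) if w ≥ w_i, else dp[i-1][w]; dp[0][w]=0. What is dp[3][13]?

3

i\w   0   1   2   3   4   5   6   7   8   9  10  11  12  13  14
  0   0   0   0   0   0   0   0   0   0   0   0   0   0   0   0
  1   0   0   0   0   0   0   2   2   2   2   2   2   2   2   2
  2   0   0   0   0   0   0   2   2   2   2   2   2   2   2   2
  3   0   0   0   1   1   1   2   2   2   3   3   3   3   3   3
  4   0  11  11  11  12  12  12  13  13  13  14  14  14  14  14
  5   0  11  11  11  12  12  12  13  13  13  14  14  14  14  14
  6   0  11  11  11  12  12  12  13  13  13  14  18  18  18  19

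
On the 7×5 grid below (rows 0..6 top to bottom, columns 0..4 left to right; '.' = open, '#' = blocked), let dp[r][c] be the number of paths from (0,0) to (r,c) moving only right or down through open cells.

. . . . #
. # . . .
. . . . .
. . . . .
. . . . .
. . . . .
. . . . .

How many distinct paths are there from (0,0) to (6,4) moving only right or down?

r\c   0   1   2   3   4
  0   1   1   1   1   0
  1   1   0   1   2   2
  2   1   1   2   4   6
  3   1   2   4   8  14
  4   1   3   7  15  29
  5   1   4  11  26  55
  6   1   5  16  42  97

97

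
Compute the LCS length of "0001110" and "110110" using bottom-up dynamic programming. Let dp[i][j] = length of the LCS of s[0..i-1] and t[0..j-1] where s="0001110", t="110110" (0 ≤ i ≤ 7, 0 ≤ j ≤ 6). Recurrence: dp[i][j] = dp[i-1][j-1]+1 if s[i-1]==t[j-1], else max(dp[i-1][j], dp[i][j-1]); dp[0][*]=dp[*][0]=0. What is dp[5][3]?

2

   ''  1  1  0  1  1  0
''  0  0  0  0  0  0  0
 0  0  0  0  1  1  1  1
 0  0  0  0  1  1  1  2
 0  0  0  0  1  1  1  2
 1  0  1  1  1  2  2  2
 1  0  1  2  2  2  3  3
 1  0  1  2  2  3  3  3
 0  0  1  2  3  3  3  4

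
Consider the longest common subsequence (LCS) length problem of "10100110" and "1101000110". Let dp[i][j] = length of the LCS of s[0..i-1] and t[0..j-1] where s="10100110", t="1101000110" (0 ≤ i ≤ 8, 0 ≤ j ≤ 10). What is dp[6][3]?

   ''  1  1  0  1  0  0  0  1  1  0
''  0  0  0  0  0  0  0  0  0  0  0
 1  0  1  1  1  1  1  1  1  1  1  1
 0  0  1  1  2  2  2  2  2  2  2  2
 1  0  1  2  2  3  3  3  3  3  3  3
 0  0  1  2  3  3  4  4  4  4  4  4
 0  0  1  2  3  3  4  5  5  5  5  5
 1  0  1  2  3  4  4  5  5  6  6  6
 1  0  1  2  3  4  4  5  5  6  7  7
 0  0  1  2  3  4  5  5  6  6  7  8

3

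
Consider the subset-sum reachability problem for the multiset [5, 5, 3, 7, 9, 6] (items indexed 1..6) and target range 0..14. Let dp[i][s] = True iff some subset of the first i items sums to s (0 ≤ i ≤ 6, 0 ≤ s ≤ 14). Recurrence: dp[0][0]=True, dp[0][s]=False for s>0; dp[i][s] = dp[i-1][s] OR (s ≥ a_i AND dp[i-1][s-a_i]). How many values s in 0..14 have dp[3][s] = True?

i\s   0   1   2   3   4   5   6   7   8   9  10  11  12  13  14
  0   T   F   F   F   F   F   F   F   F   F   F   F   F   F   F
  1   T   F   F   F   F   T   F   F   F   F   F   F   F   F   F
  2   T   F   F   F   F   T   F   F   F   F   T   F   F   F   F
  3   T   F   F   T   F   T   F   F   T   F   T   F   F   T   F
  4   T   F   F   T   F   T   F   T   T   F   T   F   T   T   F
  5   T   F   F   T   F   T   F   T   T   T   T   F   T   T   T
  6   T   F   F   T   F   T   T   T   T   T   T   T   T   T   T

6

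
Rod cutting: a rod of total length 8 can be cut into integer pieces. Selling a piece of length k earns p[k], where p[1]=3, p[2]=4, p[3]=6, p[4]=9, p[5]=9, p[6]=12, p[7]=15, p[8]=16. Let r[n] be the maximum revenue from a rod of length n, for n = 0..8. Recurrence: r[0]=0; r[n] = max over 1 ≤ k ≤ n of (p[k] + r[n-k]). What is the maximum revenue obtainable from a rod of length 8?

   n    0    1    2    3    4    5    6    7    8
r[n]    0    3    6    9   12   15   18   21   24

24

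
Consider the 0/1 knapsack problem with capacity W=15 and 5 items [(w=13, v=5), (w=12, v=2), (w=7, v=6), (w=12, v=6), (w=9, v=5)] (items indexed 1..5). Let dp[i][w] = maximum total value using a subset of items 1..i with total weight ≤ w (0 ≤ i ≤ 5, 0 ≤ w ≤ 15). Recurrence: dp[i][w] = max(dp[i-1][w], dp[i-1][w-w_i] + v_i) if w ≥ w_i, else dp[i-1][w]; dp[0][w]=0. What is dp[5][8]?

i\w   0   1   2   3   4   5   6   7   8   9  10  11  12  13  14  15
  0   0   0   0   0   0   0   0   0   0   0   0   0   0   0   0   0
  1   0   0   0   0   0   0   0   0   0   0   0   0   0   5   5   5
  2   0   0   0   0   0   0   0   0   0   0   0   0   2   5   5   5
  3   0   0   0   0   0   0   0   6   6   6   6   6   6   6   6   6
  4   0   0   0   0   0   0   0   6   6   6   6   6   6   6   6   6
  5   0   0   0   0   0   0   0   6   6   6   6   6   6   6   6   6

6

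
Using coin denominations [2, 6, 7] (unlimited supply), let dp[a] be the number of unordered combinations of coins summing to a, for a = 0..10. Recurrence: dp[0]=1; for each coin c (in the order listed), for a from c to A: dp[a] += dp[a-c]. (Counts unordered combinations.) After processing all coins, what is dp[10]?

after  coin     0     1     2     3     4     5     6     7     8     9    10
          2     1     0     1     0     1     0     1     0     1     0     1
          6     1     0     1     0     1     0     2     0     2     0     2
          7     1     0     1     0     1     0     2     1     2     1     2

2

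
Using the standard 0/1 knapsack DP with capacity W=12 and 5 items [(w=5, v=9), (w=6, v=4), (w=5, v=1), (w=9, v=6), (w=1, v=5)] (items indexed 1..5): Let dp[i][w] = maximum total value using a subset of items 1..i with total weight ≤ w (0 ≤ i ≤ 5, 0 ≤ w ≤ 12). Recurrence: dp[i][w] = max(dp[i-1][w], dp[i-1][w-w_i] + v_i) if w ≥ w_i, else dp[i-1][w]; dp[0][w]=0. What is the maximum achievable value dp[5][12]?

i\w   0   1   2   3   4   5   6   7   8   9  10  11  12
  0   0   0   0   0   0   0   0   0   0   0   0   0   0
  1   0   0   0   0   0   9   9   9   9   9   9   9   9
  2   0   0   0   0   0   9   9   9   9   9   9  13  13
  3   0   0   0   0   0   9   9   9   9   9  10  13  13
  4   0   0   0   0   0   9   9   9   9   9  10  13  13
  5   0   5   5   5   5   9  14  14  14  14  14  15  18

18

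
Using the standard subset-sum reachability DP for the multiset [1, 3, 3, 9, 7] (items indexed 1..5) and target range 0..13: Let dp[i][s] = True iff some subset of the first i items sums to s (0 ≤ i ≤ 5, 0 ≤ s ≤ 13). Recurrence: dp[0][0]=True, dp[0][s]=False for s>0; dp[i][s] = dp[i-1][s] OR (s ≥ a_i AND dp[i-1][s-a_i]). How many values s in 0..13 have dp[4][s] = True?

i\s   0   1   2   3   4   5   6   7   8   9  10  11  12  13
  0   T   F   F   F   F   F   F   F   F   F   F   F   F   F
  1   T   T   F   F   F   F   F   F   F   F   F   F   F   F
  2   T   T   F   T   T   F   F   F   F   F   F   F   F   F
  3   T   T   F   T   T   F   T   T   F   F   F   F   F   F
  4   T   T   F   T   T   F   T   T   F   T   T   F   T   T
  5   T   T   F   T   T   F   T   T   T   T   T   T   T   T

10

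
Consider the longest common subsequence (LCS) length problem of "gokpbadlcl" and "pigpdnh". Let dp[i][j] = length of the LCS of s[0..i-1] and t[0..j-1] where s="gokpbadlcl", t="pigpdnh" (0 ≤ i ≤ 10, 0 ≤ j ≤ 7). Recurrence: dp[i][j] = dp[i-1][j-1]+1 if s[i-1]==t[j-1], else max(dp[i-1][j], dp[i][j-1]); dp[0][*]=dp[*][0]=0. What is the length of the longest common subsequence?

   ''  p  i  g  p  d  n  h
''  0  0  0  0  0  0  0  0
 g  0  0  0  1  1  1  1  1
 o  0  0  0  1  1  1  1  1
 k  0  0  0  1  1  1  1  1
 p  0  1  1  1  2  2  2  2
 b  0  1  1  1  2  2  2  2
 a  0  1  1  1  2  2  2  2
 d  0  1  1  1  2  3  3  3
 l  0  1  1  1  2  3  3  3
 c  0  1  1  1  2  3  3  3
 l  0  1  1  1  2  3  3  3

3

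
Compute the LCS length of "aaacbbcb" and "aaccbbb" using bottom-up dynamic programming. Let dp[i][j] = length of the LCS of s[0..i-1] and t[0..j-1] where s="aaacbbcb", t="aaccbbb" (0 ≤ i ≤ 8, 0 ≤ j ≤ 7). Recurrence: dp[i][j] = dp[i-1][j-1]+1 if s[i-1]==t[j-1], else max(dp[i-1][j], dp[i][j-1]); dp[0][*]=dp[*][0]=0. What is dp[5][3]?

   ''  a  a  c  c  b  b  b
''  0  0  0  0  0  0  0  0
 a  0  1  1  1  1  1  1  1
 a  0  1  2  2  2  2  2  2
 a  0  1  2  2  2  2  2  2
 c  0  1  2  3  3  3  3  3
 b  0  1  2  3  3  4  4  4
 b  0  1  2  3  3  4  5  5
 c  0  1  2  3  4  4  5  5
 b  0  1  2  3  4  5  5  6

3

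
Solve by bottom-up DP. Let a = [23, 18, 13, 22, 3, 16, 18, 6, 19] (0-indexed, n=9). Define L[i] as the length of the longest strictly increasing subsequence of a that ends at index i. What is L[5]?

2

   i    0    1    2    3    4    5    6    7    8
a[i]   23   18   13   22    3   16   18    6   19
L[i]    1    1    1    2    1    2    3    2    4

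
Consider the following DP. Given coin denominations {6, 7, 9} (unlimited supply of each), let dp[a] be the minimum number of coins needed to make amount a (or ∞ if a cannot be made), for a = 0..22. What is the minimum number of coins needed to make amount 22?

 a  0  1  2  3  4  5  6  7  8  9 10 11 12 13 14 15 16 17 18 19 20 21 22
dp  0  -  -  -  -  -  1  1  -  1  -  -  2  2  2  2  2  -  2  3  3  3  3
(- denotes ∞ / unreachable)

3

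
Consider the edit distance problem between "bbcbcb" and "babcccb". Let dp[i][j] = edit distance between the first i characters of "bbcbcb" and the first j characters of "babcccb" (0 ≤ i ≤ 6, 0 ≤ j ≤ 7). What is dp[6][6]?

   ''  b  a  b  c  c  c  b
''  0  1  2  3  4  5  6  7
 b  1  0  1  2  3  4  5  6
 b  2  1  1  1  2  3  4  5
 c  3  2  2  2  1  2  3  4
 b  4  3  3  2  2  2  3  3
 c  5  4  4  3  2  2  2  3
 b  6  5  5  4  3  3  3  2

3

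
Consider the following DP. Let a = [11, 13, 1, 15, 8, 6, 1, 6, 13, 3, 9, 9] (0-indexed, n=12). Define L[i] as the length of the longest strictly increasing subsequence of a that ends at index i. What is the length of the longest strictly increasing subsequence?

   i    0    1    2    3    4    5    6    7    8    9   10   11
a[i]   11   13    1   15    8    6    1    6   13    3    9    9
L[i]    1    2    1    3    2    2    1    2    3    2    3    3

3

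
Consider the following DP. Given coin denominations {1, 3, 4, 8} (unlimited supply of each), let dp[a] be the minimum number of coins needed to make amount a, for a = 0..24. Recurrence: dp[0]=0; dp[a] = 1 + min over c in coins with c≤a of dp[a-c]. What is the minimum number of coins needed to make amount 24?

3

 a  0  1  2  3  4  5  6  7  8  9 10 11 12 13 14 15 16 17 18 19 20 21 22 23 24
dp  0  1  2  1  1  2  2  2  1  2  3  2  2  3  3  3  2  3  4  3  3  4  4  4  3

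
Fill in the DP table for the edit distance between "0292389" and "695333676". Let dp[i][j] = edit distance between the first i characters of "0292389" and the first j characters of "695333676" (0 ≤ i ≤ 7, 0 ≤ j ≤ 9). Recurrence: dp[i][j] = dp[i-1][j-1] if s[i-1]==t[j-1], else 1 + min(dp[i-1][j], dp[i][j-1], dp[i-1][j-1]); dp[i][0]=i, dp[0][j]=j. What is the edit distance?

8

   ''  6  9  5  3  3  3  6  7  6
''  0  1  2  3  4  5  6  7  8  9
 0  1  1  2  3  4  5  6  7  8  9
 2  2  2  2  3  4  5  6  7  8  9
 9  3  3  2  3  4  5  6  7  8  9
 2  4  4  3  3  4  5  6  7  8  9
 3  5  5  4  4  3  4  5  6  7  8
 8  6  6  5  5  4  4  5  6  7  8
 9  7  7  6  6  5  5  5  6  7  8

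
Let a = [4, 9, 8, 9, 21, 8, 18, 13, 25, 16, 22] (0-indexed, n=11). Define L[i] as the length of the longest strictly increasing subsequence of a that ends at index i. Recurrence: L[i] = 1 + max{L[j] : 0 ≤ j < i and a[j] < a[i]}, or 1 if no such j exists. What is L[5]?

   i    0    1    2    3    4    5    6    7    8    9   10
a[i]    4    9    8    9   21    8   18   13   25   16   22
L[i]    1    2    2    3    4    2    4    4    5    5    6

2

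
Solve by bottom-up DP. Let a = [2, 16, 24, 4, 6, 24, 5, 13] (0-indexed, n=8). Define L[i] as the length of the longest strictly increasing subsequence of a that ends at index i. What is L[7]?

   i    0    1    2    3    4    5    6    7
a[i]    2   16   24    4    6   24    5   13
L[i]    1    2    3    2    3    4    3    4

4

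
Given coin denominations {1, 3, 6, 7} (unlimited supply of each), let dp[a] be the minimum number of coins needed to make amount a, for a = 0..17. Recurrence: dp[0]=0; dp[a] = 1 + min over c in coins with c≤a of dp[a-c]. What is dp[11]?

3

 a  0  1  2  3  4  5  6  7  8  9 10 11 12 13 14 15 16 17
dp  0  1  2  1  2  3  1  1  2  2  2  3  2  2  2  3  3  3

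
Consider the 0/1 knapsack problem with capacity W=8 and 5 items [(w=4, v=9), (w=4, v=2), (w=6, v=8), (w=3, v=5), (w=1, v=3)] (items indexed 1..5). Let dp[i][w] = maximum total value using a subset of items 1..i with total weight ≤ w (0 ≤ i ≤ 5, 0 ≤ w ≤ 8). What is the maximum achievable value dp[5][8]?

17

i\w   0   1   2   3   4   5   6   7   8
  0   0   0   0   0   0   0   0   0   0
  1   0   0   0   0   9   9   9   9   9
  2   0   0   0   0   9   9   9   9  11
  3   0   0   0   0   9   9   9   9  11
  4   0   0   0   5   9   9   9  14  14
  5   0   3   3   5   9  12  12  14  17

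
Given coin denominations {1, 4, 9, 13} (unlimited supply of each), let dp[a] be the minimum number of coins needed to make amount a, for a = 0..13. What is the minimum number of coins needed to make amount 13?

1

 a  0  1  2  3  4  5  6  7  8  9 10 11 12 13
dp  0  1  2  3  1  2  3  4  2  1  2  3  3  1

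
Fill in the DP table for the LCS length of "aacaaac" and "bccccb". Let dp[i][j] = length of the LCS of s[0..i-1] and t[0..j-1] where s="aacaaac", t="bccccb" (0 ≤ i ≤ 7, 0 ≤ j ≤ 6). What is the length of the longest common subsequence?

2

   ''  b  c  c  c  c  b
''  0  0  0  0  0  0  0
 a  0  0  0  0  0  0  0
 a  0  0  0  0  0  0  0
 c  0  0  1  1  1  1  1
 a  0  0  1  1  1  1  1
 a  0  0  1  1  1  1  1
 a  0  0  1  1  1  1  1
 c  0  0  1  2  2  2  2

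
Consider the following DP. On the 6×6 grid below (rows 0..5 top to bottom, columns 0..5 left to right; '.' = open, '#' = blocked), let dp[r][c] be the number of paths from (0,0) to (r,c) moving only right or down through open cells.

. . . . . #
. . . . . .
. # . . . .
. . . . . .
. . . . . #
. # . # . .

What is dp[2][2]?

3

r\c   0   1   2   3   4   5
  0   1   1   1   1   1   0
  1   1   2   3   4   5   5
  2   1   0   3   7  12  17
  3   1   1   4  11  23  40
  4   1   2   6  17  40   0
  5   1   0   6   0  40  40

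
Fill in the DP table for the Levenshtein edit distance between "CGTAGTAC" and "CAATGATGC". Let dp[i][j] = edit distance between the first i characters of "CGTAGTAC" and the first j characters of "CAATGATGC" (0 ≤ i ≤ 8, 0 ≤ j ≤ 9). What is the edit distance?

5

   ''  C  A  A  T  G  A  T  G  C
''  0  1  2  3  4  5  6  7  8  9
 C  1  0  1  2  3  4  5  6  7  8
 G  2  1  1  2  3  3  4  5  6  7
 T  3  2  2  2  2  3  4  4  5  6
 A  4  3  2  2  3  3  3  4  5  6
 G  5  4  3  3  3  3  4  4  4  5
 T  6  5  4  4  3  4  4  4  5  5
 A  7  6  5  4  4  4  4  5  5  6
 C  8  7  6  5  5  5  5  5  6  5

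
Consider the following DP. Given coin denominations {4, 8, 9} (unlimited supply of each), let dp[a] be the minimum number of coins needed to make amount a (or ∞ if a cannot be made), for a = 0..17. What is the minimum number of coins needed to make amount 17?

 a  0  1  2  3  4  5  6  7  8  9 10 11 12 13 14 15 16 17
dp  0  -  -  -  1  -  -  -  1  1  -  -  2  2  -  -  2  2
(- denotes ∞ / unreachable)

2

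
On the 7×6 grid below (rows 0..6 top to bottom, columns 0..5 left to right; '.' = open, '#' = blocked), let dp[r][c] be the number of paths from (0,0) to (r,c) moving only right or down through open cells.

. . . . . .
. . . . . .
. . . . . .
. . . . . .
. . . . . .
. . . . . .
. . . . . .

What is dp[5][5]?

252

r\c   0   1   2   3   4   5
  0   1   1   1   1   1   1
  1   1   2   3   4   5   6
  2   1   3   6  10  15  21
  3   1   4  10  20  35  56
  4   1   5  15  35  70 126
  5   1   6  21  56 126 252
  6   1   7  28  84 210 462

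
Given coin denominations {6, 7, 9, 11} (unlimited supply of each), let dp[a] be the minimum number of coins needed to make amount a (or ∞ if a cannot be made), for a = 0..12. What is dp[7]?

1

 a  0  1  2  3  4  5  6  7  8  9 10 11 12
dp  0  -  -  -  -  -  1  1  -  1  -  1  2
(- denotes ∞ / unreachable)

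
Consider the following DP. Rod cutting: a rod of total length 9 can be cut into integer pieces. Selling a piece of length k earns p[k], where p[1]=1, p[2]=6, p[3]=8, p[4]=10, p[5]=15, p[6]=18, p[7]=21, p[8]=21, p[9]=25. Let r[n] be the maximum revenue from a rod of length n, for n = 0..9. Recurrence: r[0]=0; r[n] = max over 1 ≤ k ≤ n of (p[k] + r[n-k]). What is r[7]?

   n    0    1    2    3    4    5    6    7    8    9
r[n]    0    1    6    8   12   15   18   21   24   27

21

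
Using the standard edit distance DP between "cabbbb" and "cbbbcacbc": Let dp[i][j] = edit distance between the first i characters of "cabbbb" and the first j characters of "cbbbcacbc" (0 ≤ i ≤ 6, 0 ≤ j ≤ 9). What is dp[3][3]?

1

   ''  c  b  b  b  c  a  c  b  c
''  0  1  2  3  4  5  6  7  8  9
 c  1  0  1  2  3  4  5  6  7  8
 a  2  1  1  2  3  4  4  5  6  7
 b  3  2  1  1  2  3  4  5  5  6
 b  4  3  2  1  1  2  3  4  5  6
 b  5  4  3  2  1  2  3  4  4  5
 b  6  5  4  3  2  2  3  4  4  5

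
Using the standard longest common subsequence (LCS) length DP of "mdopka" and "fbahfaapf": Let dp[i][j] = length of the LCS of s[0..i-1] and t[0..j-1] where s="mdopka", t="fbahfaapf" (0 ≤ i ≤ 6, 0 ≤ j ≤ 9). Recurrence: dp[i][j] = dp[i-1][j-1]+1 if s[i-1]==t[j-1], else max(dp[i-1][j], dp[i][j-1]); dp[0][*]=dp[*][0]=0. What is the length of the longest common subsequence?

1

   ''  f  b  a  h  f  a  a  p  f
''  0  0  0  0  0  0  0  0  0  0
 m  0  0  0  0  0  0  0  0  0  0
 d  0  0  0  0  0  0  0  0  0  0
 o  0  0  0  0  0  0  0  0  0  0
 p  0  0  0  0  0  0  0  0  1  1
 k  0  0  0  0  0  0  0  0  1  1
 a  0  0  0  1  1  1  1  1  1  1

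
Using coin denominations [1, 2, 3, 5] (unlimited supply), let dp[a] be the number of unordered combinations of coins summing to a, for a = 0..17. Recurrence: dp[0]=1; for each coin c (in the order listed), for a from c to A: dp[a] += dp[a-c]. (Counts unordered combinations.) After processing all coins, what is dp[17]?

after  coin     0     1     2     3     4     5     6     7     8     9    10    11    12    13    14    15    16    17
          1     1     1     1     1     1     1     1     1     1     1     1     1     1     1     1     1     1     1
          2     1     1     2     2     3     3     4     4     5     5     6     6     7     7     8     8     9     9
          3     1     1     2     3     4     5     7     8    10    12    14    16    19    21    24    27    30    33
          5     1     1     2     3     4     6     8    10    13    16    20    24    29    34    40    47    54    62

62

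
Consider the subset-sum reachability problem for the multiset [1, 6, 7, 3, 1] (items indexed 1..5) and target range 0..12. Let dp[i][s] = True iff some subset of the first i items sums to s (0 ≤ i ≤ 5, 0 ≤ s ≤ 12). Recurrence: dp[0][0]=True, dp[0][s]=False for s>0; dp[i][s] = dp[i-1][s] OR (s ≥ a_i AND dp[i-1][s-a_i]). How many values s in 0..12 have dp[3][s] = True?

5

i\s   0   1   2   3   4   5   6   7   8   9  10  11  12
  0   T   F   F   F   F   F   F   F   F   F   F   F   F
  1   T   T   F   F   F   F   F   F   F   F   F   F   F
  2   T   T   F   F   F   F   T   T   F   F   F   F   F
  3   T   T   F   F   F   F   T   T   T   F   F   F   F
  4   T   T   F   T   T   F   T   T   T   T   T   T   F
  5   T   T   T   T   T   T   T   T   T   T   T   T   T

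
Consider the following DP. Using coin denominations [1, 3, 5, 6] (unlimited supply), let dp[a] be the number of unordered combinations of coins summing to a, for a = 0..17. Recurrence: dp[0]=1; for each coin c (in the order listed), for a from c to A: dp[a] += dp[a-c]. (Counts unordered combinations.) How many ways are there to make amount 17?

after  coin     0     1     2     3     4     5     6     7     8     9    10    11    12    13    14    15    16    17
          1     1     1     1     1     1     1     1     1     1     1     1     1     1     1     1     1     1     1
          3     1     1     1     2     2     2     3     3     3     4     4     4     5     5     5     6     6     6
          5     1     1     1     2     2     3     4     4     5     6     7     8     9    10    11    13    14    15
          6     1     1     1     2     2     3     5     5     6     8     9    11    14    15    17    21    23    26

26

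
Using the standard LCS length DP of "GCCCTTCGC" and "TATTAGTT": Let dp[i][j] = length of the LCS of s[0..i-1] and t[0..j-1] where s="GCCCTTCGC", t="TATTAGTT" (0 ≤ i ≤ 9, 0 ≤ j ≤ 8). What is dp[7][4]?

2

   ''  T  A  T  T  A  G  T  T
''  0  0  0  0  0  0  0  0  0
 G  0  0  0  0  0  0  1  1  1
 C  0  0  0  0  0  0  1  1  1
 C  0  0  0  0  0  0  1  1  1
 C  0  0  0  0  0  0  1  1  1
 T  0  1  1  1  1  1  1  2  2
 T  0  1  1  2  2  2  2  2  3
 C  0  1  1  2  2  2  2  2  3
 G  0  1  1  2  2  2  3  3  3
 C  0  1  1  2  2  2  3  3  3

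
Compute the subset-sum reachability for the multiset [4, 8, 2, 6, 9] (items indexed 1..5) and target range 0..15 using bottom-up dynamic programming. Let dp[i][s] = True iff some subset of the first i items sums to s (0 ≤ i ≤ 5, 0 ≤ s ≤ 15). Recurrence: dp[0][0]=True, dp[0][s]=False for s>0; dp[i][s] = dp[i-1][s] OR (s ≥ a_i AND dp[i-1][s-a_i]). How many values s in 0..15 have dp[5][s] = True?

12

i\s   0   1   2   3   4   5   6   7   8   9  10  11  12  13  14  15
  0   T   F   F   F   F   F   F   F   F   F   F   F   F   F   F   F
  1   T   F   F   F   T   F   F   F   F   F   F   F   F   F   F   F
  2   T   F   F   F   T   F   F   F   T   F   F   F   T   F   F   F
  3   T   F   T   F   T   F   T   F   T   F   T   F   T   F   T   F
  4   T   F   T   F   T   F   T   F   T   F   T   F   T   F   T   F
  5   T   F   T   F   T   F   T   F   T   T   T   T   T   T   T   T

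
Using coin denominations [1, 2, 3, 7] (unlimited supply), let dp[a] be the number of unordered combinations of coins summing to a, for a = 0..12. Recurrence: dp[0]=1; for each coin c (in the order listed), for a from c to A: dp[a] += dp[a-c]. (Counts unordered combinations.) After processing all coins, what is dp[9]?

14

after  coin     0     1     2     3     4     5     6     7     8     9    10    11    12
          1     1     1     1     1     1     1     1     1     1     1     1     1     1
          2     1     1     2     2     3     3     4     4     5     5     6     6     7
          3     1     1     2     3     4     5     7     8    10    12    14    16    19
          7     1     1     2     3     4     5     7     9    11    14    17    20    24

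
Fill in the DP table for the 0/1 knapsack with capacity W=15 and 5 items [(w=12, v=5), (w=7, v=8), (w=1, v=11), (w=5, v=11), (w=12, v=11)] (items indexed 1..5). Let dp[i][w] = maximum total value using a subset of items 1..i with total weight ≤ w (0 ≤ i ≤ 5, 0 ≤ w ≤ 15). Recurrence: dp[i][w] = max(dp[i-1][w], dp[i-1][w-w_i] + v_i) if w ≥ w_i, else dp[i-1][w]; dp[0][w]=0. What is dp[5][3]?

i\w   0   1   2   3   4   5   6   7   8   9  10  11  12  13  14  15
  0   0   0   0   0   0   0   0   0   0   0   0   0   0   0   0   0
  1   0   0   0   0   0   0   0   0   0   0   0   0   5   5   5   5
  2   0   0   0   0   0   0   0   8   8   8   8   8   8   8   8   8
  3   0  11  11  11  11  11  11  11  19  19  19  19  19  19  19  19
  4   0  11  11  11  11  11  22  22  22  22  22  22  22  30  30  30
  5   0  11  11  11  11  11  22  22  22  22  22  22  22  30  30  30

11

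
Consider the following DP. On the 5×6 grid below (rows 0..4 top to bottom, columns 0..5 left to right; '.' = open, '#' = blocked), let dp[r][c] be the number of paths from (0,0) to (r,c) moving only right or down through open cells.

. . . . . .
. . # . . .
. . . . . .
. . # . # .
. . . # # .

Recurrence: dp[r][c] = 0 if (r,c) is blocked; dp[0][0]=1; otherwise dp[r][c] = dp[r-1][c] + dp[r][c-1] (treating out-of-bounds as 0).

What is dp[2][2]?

3

r\c   0   1   2   3   4   5
  0   1   1   1   1   1   1
  1   1   2   0   1   2   3
  2   1   3   3   4   6   9
  3   1   4   0   4   0   9
  4   1   5   5   0   0   9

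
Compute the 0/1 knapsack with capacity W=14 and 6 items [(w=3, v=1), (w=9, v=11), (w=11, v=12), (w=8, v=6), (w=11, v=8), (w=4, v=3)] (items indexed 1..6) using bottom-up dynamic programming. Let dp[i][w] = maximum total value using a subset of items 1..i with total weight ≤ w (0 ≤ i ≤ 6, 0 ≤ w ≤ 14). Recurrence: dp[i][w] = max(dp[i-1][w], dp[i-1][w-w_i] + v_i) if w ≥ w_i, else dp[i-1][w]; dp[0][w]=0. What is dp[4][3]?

1

i\w   0   1   2   3   4   5   6   7   8   9  10  11  12  13  14
  0   0   0   0   0   0   0   0   0   0   0   0   0   0   0   0
  1   0   0   0   1   1   1   1   1   1   1   1   1   1   1   1
  2   0   0   0   1   1   1   1   1   1  11  11  11  12  12  12
  3   0   0   0   1   1   1   1   1   1  11  11  12  12  12  13
  4   0   0   0   1   1   1   1   1   6  11  11  12  12  12  13
  5   0   0   0   1   1   1   1   1   6  11  11  12  12  12  13
  6   0   0   0   1   3   3   3   4   6  11  11  12  12  14  14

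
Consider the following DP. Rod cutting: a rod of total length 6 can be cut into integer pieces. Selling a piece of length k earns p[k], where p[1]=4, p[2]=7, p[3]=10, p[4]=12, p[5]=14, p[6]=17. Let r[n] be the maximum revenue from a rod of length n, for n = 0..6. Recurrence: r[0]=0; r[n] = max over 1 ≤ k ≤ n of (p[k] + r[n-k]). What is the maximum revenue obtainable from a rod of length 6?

   n    0    1    2    3    4    5    6
r[n]    0    4    8   12   16   20   24

24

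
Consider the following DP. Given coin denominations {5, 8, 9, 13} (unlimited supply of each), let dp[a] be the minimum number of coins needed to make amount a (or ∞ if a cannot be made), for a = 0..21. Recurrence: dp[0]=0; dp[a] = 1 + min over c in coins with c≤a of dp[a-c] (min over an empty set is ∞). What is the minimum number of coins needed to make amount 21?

2

 a  0  1  2  3  4  5  6  7  8  9 10 11 12 13 14 15 16 17 18 19 20 21
dp  0  -  -  -  -  1  -  -  1  1  2  -  -  1  2  3  2  2  2  3  4  2
(- denotes ∞ / unreachable)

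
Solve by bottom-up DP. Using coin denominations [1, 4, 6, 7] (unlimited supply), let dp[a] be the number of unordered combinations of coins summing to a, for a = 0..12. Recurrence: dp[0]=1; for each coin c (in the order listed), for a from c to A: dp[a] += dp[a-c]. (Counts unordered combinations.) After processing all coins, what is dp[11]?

after  coin     0     1     2     3     4     5     6     7     8     9    10    11    12
          1     1     1     1     1     1     1     1     1     1     1     1     1     1
          4     1     1     1     1     2     2     2     2     3     3     3     3     4
          6     1     1     1     1     2     2     3     3     4     4     5     5     7
          7     1     1     1     1     2     2     3     4     5     5     6     7     9

7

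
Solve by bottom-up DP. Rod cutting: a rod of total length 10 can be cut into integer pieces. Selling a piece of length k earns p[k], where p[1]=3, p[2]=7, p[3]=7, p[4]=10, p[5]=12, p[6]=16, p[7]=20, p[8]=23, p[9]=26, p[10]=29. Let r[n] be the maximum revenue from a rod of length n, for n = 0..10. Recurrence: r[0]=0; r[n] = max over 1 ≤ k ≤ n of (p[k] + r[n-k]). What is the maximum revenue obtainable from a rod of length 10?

35

   n    0    1    2    3    4    5    6    7    8    9   10
r[n]    0    3    7   10   14   17   21   24   28   31   35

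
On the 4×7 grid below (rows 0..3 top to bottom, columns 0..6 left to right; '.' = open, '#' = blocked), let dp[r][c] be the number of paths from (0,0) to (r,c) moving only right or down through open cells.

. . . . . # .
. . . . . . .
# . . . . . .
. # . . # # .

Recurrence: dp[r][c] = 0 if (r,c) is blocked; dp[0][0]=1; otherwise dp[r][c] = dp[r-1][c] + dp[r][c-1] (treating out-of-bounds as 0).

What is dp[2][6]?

24

r\c   0   1   2   3   4   5   6
  0   1   1   1   1   1   0   0
  1   1   2   3   4   5   5   5
  2   0   2   5   9  14  19  24
  3   0   0   5  14   0   0  24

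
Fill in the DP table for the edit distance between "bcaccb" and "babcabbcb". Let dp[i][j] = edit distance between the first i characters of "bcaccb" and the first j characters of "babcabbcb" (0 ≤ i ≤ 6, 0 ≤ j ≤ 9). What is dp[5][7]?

   ''  b  a  b  c  a  b  b  c  b
''  0  1  2  3  4  5  6  7  8  9
 b  1  0  1  2  3  4  5  6  7  8
 c  2  1  1  2  2  3  4  5  6  7
 a  3  2  1  2  3  2  3  4  5  6
 c  4  3  2  2  2  3  3  4  4  5
 c  5  4  3  3  2  3  4  4  4  5
 b  6  5  4  3  3  3  3  4  5  4

4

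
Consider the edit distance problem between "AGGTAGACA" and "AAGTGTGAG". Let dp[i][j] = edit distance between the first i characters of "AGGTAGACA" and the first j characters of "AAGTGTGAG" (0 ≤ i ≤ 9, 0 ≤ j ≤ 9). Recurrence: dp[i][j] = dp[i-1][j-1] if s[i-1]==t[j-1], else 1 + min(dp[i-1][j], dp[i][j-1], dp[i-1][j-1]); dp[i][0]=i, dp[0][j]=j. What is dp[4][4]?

   ''  A  A  G  T  G  T  G  A  G
''  0  1  2  3  4  5  6  7  8  9
 A  1  0  1  2  3  4  5  6  7  8
 G  2  1  1  1  2  3  4  5  6  7
 G  3  2  2  1  2  2  3  4  5  6
 T  4  3  3  2  1  2  2  3  4  5
 A  5  4  3  3  2  2  3  3  3  4
 G  6  5  4  3  3  2  3  3  4  3
 A  7  6  5  4  4  3  3  4  3  4
 C  8  7  6  5  5  4  4  4  4  4
 A  9  8  7  6  6  5  5  5  4  5

1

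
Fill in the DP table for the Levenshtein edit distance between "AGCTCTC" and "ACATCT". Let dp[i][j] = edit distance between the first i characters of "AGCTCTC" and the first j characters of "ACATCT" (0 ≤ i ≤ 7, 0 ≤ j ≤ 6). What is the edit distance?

   ''  A  C  A  T  C  T
''  0  1  2  3  4  5  6
 A  1  0  1  2  3  4  5
 G  2  1  1  2  3  4  5
 C  3  2  1  2  3  3  4
 T  4  3  2  2  2  3  3
 C  5  4  3  3  3  2  3
 T  6  5  4  4  3  3  2
 C  7  6  5  5  4  3  3

3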